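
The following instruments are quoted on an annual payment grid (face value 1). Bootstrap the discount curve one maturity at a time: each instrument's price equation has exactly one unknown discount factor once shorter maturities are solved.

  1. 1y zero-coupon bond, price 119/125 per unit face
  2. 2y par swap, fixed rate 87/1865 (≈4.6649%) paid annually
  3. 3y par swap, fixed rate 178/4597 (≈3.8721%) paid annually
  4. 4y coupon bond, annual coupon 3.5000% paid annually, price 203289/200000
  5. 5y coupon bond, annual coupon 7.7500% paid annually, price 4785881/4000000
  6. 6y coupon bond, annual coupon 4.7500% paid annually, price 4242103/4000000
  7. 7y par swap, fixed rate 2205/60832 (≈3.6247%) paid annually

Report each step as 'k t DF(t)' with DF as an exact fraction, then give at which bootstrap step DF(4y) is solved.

step 1 [1y] zero: DF = P = 119/125 ≈ 0.952000
step 2 [2y] swap r/1=87/1865: DF=(1 − 87/1865·(0.952000))/(1+87/1865) = 913/1000 ≈ 0.913000
step 3 [3y] swap r/1=178/4597: DF=(1 − 178/4597·(0.952000+0.913000))/(1+178/4597) = 2233/2500 ≈ 0.893200
step 4 [4y] bond c/1=7/200: DF=(203289/200000 − 7/200·(0.952000+0.913000+0.893200))/(1+7/200) = 1111/1250 ≈ 0.888800
step 5 [5y] bond c/1=31/400: DF=(4785881/4000000 − 31/400·(0.952000+0.913000+0.893200+0.888800))/(1+31/400) = 8481/10000 ≈ 0.848100
step 6 [6y] bond c/1=19/400: DF=(4242103/4000000 − 19/400·(0.952000+0.913000+0.893200+0.888800+0.848100))/(1+19/400) = 4043/5000 ≈ 0.808600
step 7 [7y] swap r/1=2205/60832: DF=(1 − 2205/60832·(0.952000+0.913000+0.893200+0.888800+0.848100+0.808600))/(1+2205/60832) = 1559/2000 ≈ 0.779500

1 1 119/125
2 2 913/1000
3 3 2233/2500
4 4 1111/1250
5 5 8481/10000
6 6 4043/5000
7 7 1559/2000
DF(4y) is solved at step 4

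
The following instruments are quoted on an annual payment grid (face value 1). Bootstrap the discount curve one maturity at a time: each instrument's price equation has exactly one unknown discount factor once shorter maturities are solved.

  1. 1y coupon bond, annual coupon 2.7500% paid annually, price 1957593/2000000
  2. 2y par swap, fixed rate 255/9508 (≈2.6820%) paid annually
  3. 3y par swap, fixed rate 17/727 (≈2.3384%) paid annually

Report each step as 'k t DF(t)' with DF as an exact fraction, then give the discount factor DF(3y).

1 1 4763/5000
2 2 949/1000
3 3 9337/10000
DF(3y) = 9337/10000 ≈ 0.933700

step 1 [1y] bond c/1=11/400: DF=(1957593/2000000 − 11/400·(0))/(1+11/400) = 4763/5000 ≈ 0.952600
step 2 [2y] swap r/1=255/9508: DF=(1 − 255/9508·(0.952600))/(1+255/9508) = 949/1000 ≈ 0.949000
step 3 [3y] swap r/1=17/727: DF=(1 − 17/727·(0.952600+0.949000))/(1+17/727) = 9337/10000 ≈ 0.933700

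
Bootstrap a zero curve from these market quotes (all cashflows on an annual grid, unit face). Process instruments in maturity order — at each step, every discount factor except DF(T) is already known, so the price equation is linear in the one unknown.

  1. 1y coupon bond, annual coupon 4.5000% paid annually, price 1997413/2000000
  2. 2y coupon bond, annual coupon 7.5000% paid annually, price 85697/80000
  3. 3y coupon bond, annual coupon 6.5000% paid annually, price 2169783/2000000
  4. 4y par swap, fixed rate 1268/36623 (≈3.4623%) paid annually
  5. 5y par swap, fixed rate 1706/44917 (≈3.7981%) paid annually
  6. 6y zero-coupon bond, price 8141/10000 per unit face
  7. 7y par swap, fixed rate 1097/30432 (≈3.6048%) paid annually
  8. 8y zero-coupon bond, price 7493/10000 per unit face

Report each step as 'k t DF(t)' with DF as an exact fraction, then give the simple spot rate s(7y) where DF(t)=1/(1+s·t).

step 1 [1y] bond c/1=9/200: DF=(1997413/2000000 − 9/200·(0))/(1+9/200) = 9557/10000 ≈ 0.955700
step 2 [2y] bond c/1=3/40: DF=(85697/80000 − 3/40·(0.955700))/(1+3/40) = 4649/5000 ≈ 0.929800
step 3 [3y] bond c/1=13/200: DF=(2169783/2000000 − 13/200·(0.955700+0.929800))/(1+13/200) = 2259/2500 ≈ 0.903600
step 4 [4y] swap r/1=1268/36623: DF=(1 − 1268/36623·(0.955700+0.929800+0.903600))/(1+1268/36623) = 2183/2500 ≈ 0.873200
step 5 [5y] swap r/1=1706/44917: DF=(1 − 1706/44917·(0.955700+0.929800+0.903600+0.873200))/(1+1706/44917) = 4147/5000 ≈ 0.829400
step 6 [6y] zero: DF = P = 8141/10000 ≈ 0.814100
step 7 [7y] swap r/1=1097/30432: DF=(1 − 1097/30432·(0.955700+0.929800+0.903600+0.873200+0.829400+0.814100))/(1+1097/30432) = 3903/5000 ≈ 0.780600
step 8 [8y] zero: DF = P = 7493/10000 ≈ 0.749300

1 1 9557/10000
2 2 4649/5000
3 3 2259/2500
4 4 2183/2500
5 5 4147/5000
6 6 8141/10000
7 7 3903/5000
8 8 7493/10000
s(7y) = (1/(3903/5000) − 1)/(7) = 1097/27321 ≈ 4.0152%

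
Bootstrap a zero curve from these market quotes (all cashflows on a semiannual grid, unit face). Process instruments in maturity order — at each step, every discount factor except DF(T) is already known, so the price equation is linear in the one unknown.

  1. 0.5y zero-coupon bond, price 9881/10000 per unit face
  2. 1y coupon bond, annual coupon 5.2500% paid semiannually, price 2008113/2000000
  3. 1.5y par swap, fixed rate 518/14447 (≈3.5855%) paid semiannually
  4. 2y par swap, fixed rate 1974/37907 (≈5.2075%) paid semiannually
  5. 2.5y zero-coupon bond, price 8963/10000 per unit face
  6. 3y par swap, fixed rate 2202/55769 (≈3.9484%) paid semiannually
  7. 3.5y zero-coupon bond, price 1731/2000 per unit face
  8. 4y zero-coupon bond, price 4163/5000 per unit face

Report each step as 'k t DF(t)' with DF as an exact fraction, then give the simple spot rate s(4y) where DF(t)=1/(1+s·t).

1 1/2 9881/10000
2 1 9531/10000
3 3/2 4741/5000
4 2 9013/10000
5 5/2 8963/10000
6 3 8899/10000
7 7/2 1731/2000
8 4 4163/5000
s(4y) = (1/(4163/5000) − 1)/(4) = 837/16652 ≈ 5.0264%

step 1 [0.5y] zero: DF = P = 9881/10000 ≈ 0.988100
step 2 [1y] bond c/2=21/800: DF=(2008113/2000000 − 21/800·(0.988100))/(1+21/800) = 9531/10000 ≈ 0.953100
step 3 [1.5y] swap r/2=259/14447: DF=(1 − 259/14447·(0.988100+0.953100))/(1+259/14447) = 4741/5000 ≈ 0.948200
step 4 [2y] swap r/2=987/37907: DF=(1 − 987/37907·(0.988100+0.953100+0.948200))/(1+987/37907) = 9013/10000 ≈ 0.901300
step 5 [2.5y] zero: DF = P = 8963/10000 ≈ 0.896300
step 6 [3y] swap r/2=1101/55769: DF=(1 − 1101/55769·(0.988100+0.953100+0.948200+0.901300+0.896300))/(1+1101/55769) = 8899/10000 ≈ 0.889900
step 7 [3.5y] zero: DF = P = 1731/2000 ≈ 0.865500
step 8 [4y] zero: DF = P = 4163/5000 ≈ 0.832600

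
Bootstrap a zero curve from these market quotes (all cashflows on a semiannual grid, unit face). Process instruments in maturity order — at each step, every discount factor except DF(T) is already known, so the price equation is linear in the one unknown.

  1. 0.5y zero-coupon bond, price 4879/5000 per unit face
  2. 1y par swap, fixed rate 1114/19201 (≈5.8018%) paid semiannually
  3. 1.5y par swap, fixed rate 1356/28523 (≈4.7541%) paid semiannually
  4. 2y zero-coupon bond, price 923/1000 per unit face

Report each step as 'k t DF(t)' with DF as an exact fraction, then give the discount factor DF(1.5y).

step 1 [0.5y] zero: DF = P = 4879/5000 ≈ 0.975800
step 2 [1y] swap r/2=557/19201: DF=(1 − 557/19201·(0.975800))/(1+557/19201) = 9443/10000 ≈ 0.944300
step 3 [1.5y] swap r/2=678/28523: DF=(1 − 678/28523·(0.975800+0.944300))/(1+678/28523) = 4661/5000 ≈ 0.932200
step 4 [2y] zero: DF = P = 923/1000 ≈ 0.923000

1 1/2 4879/5000
2 1 9443/10000
3 3/2 4661/5000
4 2 923/1000
DF(1.5y) = 4661/5000 ≈ 0.932200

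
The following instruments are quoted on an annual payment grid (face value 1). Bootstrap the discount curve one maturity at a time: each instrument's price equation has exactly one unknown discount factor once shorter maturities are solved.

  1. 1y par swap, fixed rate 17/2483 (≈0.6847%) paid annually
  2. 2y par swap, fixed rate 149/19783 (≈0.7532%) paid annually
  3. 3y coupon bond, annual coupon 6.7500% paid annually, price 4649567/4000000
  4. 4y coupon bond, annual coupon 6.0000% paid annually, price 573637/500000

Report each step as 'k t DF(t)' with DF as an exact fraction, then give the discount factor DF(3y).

1 1 2483/2500
2 2 9851/10000
3 3 4819/5000
4 4 4579/5000
DF(3y) = 4819/5000 ≈ 0.963800

step 1 [1y] swap r/1=17/2483: DF=(1 − 17/2483·(0))/(1+17/2483) = 2483/2500 ≈ 0.993200
step 2 [2y] swap r/1=149/19783: DF=(1 − 149/19783·(0.993200))/(1+149/19783) = 9851/10000 ≈ 0.985100
step 3 [3y] bond c/1=27/400: DF=(4649567/4000000 − 27/400·(0.993200+0.985100))/(1+27/400) = 4819/5000 ≈ 0.963800
step 4 [4y] bond c/1=3/50: DF=(573637/500000 − 3/50·(0.993200+0.985100+0.963800))/(1+3/50) = 4579/5000 ≈ 0.915800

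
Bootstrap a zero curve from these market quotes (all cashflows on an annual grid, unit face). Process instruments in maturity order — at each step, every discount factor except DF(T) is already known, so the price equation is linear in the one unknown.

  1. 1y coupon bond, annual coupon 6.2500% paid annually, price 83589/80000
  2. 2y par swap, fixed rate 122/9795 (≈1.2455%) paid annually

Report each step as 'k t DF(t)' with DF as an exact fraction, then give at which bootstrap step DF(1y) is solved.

step 1 [1y] bond c/1=1/16: DF=(83589/80000 − 1/16·(0))/(1+1/16) = 4917/5000 ≈ 0.983400
step 2 [2y] swap r/1=122/9795: DF=(1 − 122/9795·(0.983400))/(1+122/9795) = 2439/2500 ≈ 0.975600

1 1 4917/5000
2 2 2439/2500
DF(1y) is solved at step 1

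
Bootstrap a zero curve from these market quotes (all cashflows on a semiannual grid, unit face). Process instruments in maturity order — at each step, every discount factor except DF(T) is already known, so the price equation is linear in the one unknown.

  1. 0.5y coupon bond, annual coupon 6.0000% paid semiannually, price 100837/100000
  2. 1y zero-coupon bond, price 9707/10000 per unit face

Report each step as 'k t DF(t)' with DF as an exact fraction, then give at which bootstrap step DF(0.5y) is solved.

step 1 [0.5y] bond c/2=3/100: DF=(100837/100000 − 3/100·(0))/(1+3/100) = 979/1000 ≈ 0.979000
step 2 [1y] zero: DF = P = 9707/10000 ≈ 0.970700

1 1/2 979/1000
2 1 9707/10000
DF(0.5y) is solved at step 1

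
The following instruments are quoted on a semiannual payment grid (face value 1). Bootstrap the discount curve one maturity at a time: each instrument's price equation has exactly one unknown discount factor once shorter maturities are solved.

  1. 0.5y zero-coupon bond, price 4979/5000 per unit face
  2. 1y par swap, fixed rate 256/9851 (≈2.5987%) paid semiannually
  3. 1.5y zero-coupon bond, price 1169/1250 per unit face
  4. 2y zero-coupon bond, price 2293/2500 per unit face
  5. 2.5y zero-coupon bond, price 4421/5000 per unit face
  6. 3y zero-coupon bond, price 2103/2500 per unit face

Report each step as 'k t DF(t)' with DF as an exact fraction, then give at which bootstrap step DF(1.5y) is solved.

step 1 [0.5y] zero: DF = P = 4979/5000 ≈ 0.995800
step 2 [1y] swap r/2=128/9851: DF=(1 − 128/9851·(0.995800))/(1+128/9851) = 609/625 ≈ 0.974400
step 3 [1.5y] zero: DF = P = 1169/1250 ≈ 0.935200
step 4 [2y] zero: DF = P = 2293/2500 ≈ 0.917200
step 5 [2.5y] zero: DF = P = 4421/5000 ≈ 0.884200
step 6 [3y] zero: DF = P = 2103/2500 ≈ 0.841200

1 1/2 4979/5000
2 1 609/625
3 3/2 1169/1250
4 2 2293/2500
5 5/2 4421/5000
6 3 2103/2500
DF(1.5y) is solved at step 3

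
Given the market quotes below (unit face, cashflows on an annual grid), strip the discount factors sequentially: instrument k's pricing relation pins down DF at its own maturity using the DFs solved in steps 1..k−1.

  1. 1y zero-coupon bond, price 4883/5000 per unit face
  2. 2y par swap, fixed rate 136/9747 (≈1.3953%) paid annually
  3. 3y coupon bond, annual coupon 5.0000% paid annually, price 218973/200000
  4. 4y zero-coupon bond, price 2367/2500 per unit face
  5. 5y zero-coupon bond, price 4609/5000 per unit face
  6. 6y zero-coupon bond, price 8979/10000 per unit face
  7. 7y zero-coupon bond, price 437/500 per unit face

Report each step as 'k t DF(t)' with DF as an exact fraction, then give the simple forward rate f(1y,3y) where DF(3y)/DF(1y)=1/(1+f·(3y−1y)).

1 1 4883/5000
2 2 608/625
3 3 9499/10000
4 4 2367/2500
5 5 4609/5000
6 6 8979/10000
7 7 437/500
f(1y,3y) = ((4883/5000)/(9499/10000) − 1)/(2) = 267/18998 ≈ 1.4054%

step 1 [1y] zero: DF = P = 4883/5000 ≈ 0.976600
step 2 [2y] swap r/1=136/9747: DF=(1 − 136/9747·(0.976600))/(1+136/9747) = 608/625 ≈ 0.972800
step 3 [3y] bond c/1=1/20: DF=(218973/200000 − 1/20·(0.976600+0.972800))/(1+1/20) = 9499/10000 ≈ 0.949900
step 4 [4y] zero: DF = P = 2367/2500 ≈ 0.946800
step 5 [5y] zero: DF = P = 4609/5000 ≈ 0.921800
step 6 [6y] zero: DF = P = 8979/10000 ≈ 0.897900
step 7 [7y] zero: DF = P = 437/500 ≈ 0.874000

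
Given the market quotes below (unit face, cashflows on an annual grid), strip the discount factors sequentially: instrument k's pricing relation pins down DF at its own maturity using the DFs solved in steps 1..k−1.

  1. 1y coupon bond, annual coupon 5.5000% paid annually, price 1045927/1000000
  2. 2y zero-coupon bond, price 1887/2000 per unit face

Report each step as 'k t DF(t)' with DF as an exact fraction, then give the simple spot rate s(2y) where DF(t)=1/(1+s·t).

1 1 4957/5000
2 2 1887/2000
s(2y) = (1/(1887/2000) − 1)/(2) = 113/3774 ≈ 2.9942%

step 1 [1y] bond c/1=11/200: DF=(1045927/1000000 − 11/200·(0))/(1+11/200) = 4957/5000 ≈ 0.991400
step 2 [2y] zero: DF = P = 1887/2000 ≈ 0.943500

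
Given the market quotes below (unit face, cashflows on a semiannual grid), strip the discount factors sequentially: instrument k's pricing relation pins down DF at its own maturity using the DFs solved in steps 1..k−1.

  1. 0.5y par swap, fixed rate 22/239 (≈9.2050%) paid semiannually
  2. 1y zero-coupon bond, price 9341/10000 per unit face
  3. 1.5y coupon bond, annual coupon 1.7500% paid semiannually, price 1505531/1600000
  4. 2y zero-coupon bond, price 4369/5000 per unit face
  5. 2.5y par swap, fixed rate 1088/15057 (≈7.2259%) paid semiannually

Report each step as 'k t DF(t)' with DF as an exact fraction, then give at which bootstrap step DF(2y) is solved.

1 1/2 239/250
2 1 9341/10000
3 3/2 2291/2500
4 2 4369/5000
5 5/2 523/625
DF(2y) is solved at step 4

step 1 [0.5y] swap r/2=11/239: DF=(1 − 11/239·(0))/(1+11/239) = 239/250 ≈ 0.956000
step 2 [1y] zero: DF = P = 9341/10000 ≈ 0.934100
step 3 [1.5y] bond c/2=7/800: DF=(1505531/1600000 − 7/800·(0.956000+0.934100))/(1+7/800) = 2291/2500 ≈ 0.916400
step 4 [2y] zero: DF = P = 4369/5000 ≈ 0.873800
step 5 [2.5y] swap r/2=544/15057: DF=(1 − 544/15057·(0.956000+0.934100+0.916400+0.873800))/(1+544/15057) = 523/625 ≈ 0.836800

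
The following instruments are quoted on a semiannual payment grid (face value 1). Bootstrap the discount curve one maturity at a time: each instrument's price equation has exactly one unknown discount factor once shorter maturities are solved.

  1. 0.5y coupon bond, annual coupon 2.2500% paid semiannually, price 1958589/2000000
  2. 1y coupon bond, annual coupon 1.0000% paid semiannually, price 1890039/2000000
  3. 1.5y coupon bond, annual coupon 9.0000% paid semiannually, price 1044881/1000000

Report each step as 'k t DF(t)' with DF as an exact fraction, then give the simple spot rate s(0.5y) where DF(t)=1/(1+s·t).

1 1/2 2421/2500
2 1 1871/2000
3 3/2 9179/10000
s(0.5y) = (1/(2421/2500) − 1)/(1/2) = 158/2421 ≈ 6.5262%

step 1 [0.5y] bond c/2=9/800: DF=(1958589/2000000 − 9/800·(0))/(1+9/800) = 2421/2500 ≈ 0.968400
step 2 [1y] bond c/2=1/200: DF=(1890039/2000000 − 1/200·(0.968400))/(1+1/200) = 1871/2000 ≈ 0.935500
step 3 [1.5y] bond c/2=9/200: DF=(1044881/1000000 − 9/200·(0.968400+0.935500))/(1+9/200) = 9179/10000 ≈ 0.917900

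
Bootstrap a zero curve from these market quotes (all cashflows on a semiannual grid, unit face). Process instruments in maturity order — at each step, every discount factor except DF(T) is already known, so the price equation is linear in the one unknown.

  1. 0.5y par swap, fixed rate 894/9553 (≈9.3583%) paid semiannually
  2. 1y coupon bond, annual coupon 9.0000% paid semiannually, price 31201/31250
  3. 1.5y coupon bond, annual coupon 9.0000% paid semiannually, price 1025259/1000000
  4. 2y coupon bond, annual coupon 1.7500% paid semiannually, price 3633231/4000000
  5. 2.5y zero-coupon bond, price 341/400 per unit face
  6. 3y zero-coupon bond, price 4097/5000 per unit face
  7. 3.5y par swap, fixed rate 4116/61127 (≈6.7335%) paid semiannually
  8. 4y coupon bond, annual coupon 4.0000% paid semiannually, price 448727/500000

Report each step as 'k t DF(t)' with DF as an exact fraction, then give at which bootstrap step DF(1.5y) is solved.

step 1 [0.5y] swap r/2=447/9553: DF=(1 − 447/9553·(0))/(1+447/9553) = 9553/10000 ≈ 0.955300
step 2 [1y] bond c/2=9/200: DF=(31201/31250 − 9/200·(0.955300))/(1+9/200) = 9143/10000 ≈ 0.914300
step 3 [1.5y] bond c/2=9/200: DF=(1025259/1000000 − 9/200·(0.955300+0.914300))/(1+9/200) = 4503/5000 ≈ 0.900600
step 4 [2y] bond c/2=7/800: DF=(3633231/4000000 − 7/800·(0.955300+0.914300+0.900600))/(1+7/800) = 2191/2500 ≈ 0.876400
step 5 [2.5y] zero: DF = P = 341/400 ≈ 0.852500
step 6 [3y] zero: DF = P = 4097/5000 ≈ 0.819400
step 7 [3.5y] swap r/2=2058/61127: DF=(1 − 2058/61127·(0.955300+0.914300+0.900600+0.876400+0.852500+0.819400))/(1+2058/61127) = 3971/5000 ≈ 0.794200
step 8 [4y] bond c/2=1/50: DF=(448727/500000 − 1/50·(0.955300+0.914300+0.900600+0.876400+0.852500+0.819400+0.794200))/(1+1/50) = 19/25 ≈ 0.760000

1 1/2 9553/10000
2 1 9143/10000
3 3/2 4503/5000
4 2 2191/2500
5 5/2 341/400
6 3 4097/5000
7 7/2 3971/5000
8 4 19/25
DF(1.5y) is solved at step 3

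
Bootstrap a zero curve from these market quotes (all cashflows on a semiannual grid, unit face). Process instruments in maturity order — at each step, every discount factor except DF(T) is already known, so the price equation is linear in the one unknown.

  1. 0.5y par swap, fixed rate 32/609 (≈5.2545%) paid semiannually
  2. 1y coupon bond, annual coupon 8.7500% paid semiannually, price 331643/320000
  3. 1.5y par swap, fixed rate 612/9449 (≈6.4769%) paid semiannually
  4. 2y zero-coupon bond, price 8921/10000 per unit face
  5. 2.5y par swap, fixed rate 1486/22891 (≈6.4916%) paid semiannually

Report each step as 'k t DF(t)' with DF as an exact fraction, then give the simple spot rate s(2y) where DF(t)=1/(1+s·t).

1 1/2 609/625
2 1 9521/10000
3 3/2 4541/5000
4 2 8921/10000
5 5/2 4257/5000
s(2y) = (1/(8921/10000) − 1)/(2) = 1079/17842 ≈ 6.0475%

step 1 [0.5y] swap r/2=16/609: DF=(1 − 16/609·(0))/(1+16/609) = 609/625 ≈ 0.974400
step 2 [1y] bond c/2=7/160: DF=(331643/320000 − 7/160·(0.974400))/(1+7/160) = 9521/10000 ≈ 0.952100
step 3 [1.5y] swap r/2=306/9449: DF=(1 − 306/9449·(0.974400+0.952100))/(1+306/9449) = 4541/5000 ≈ 0.908200
step 4 [2y] zero: DF = P = 8921/10000 ≈ 0.892100
step 5 [2.5y] swap r/2=743/22891: DF=(1 − 743/22891·(0.974400+0.952100+0.908200+0.892100))/(1+743/22891) = 4257/5000 ≈ 0.851400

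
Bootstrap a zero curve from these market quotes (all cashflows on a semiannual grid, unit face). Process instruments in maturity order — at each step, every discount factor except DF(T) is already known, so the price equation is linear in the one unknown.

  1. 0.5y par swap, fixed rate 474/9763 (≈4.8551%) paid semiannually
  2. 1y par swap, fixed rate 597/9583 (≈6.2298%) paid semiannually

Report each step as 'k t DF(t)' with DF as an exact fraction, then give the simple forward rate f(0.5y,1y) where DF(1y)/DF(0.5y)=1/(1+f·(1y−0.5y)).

step 1 [0.5y] swap r/2=237/9763: DF=(1 − 237/9763·(0))/(1+237/9763) = 9763/10000 ≈ 0.976300
step 2 [1y] swap r/2=597/19166: DF=(1 − 597/19166·(0.976300))/(1+597/19166) = 9403/10000 ≈ 0.940300

1 1/2 9763/10000
2 1 9403/10000
f(0.5y,1y) = ((9763/10000)/(9403/10000) − 1)/(1/2) = 720/9403 ≈ 7.6571%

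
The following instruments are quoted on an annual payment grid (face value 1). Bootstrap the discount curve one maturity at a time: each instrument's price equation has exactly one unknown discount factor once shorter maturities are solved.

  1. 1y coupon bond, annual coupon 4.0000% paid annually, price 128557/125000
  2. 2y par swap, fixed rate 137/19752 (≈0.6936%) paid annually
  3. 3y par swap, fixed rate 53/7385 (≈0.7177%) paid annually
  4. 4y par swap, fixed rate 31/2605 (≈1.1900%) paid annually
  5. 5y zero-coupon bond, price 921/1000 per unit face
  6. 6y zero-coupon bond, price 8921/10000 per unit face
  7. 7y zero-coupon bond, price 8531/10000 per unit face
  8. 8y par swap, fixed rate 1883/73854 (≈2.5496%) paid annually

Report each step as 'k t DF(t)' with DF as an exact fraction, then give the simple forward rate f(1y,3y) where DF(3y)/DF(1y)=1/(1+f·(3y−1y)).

step 1 [1y] bond c/1=1/25: DF=(128557/125000 − 1/25·(0))/(1+1/25) = 9889/10000 ≈ 0.988900
step 2 [2y] swap r/1=137/19752: DF=(1 − 137/19752·(0.988900))/(1+137/19752) = 9863/10000 ≈ 0.986300
step 3 [3y] swap r/1=53/7385: DF=(1 − 53/7385·(0.988900+0.986300))/(1+53/7385) = 2447/2500 ≈ 0.978800
step 4 [4y] swap r/1=31/2605: DF=(1 − 31/2605·(0.988900+0.986300+0.978800))/(1+31/2605) = 1907/2000 ≈ 0.953500
step 5 [5y] zero: DF = P = 921/1000 ≈ 0.921000
step 6 [6y] zero: DF = P = 8921/10000 ≈ 0.892100
step 7 [7y] zero: DF = P = 8531/10000 ≈ 0.853100
step 8 [8y] swap r/1=1883/73854: DF=(1 − 1883/73854·(0.988900+0.986300+0.978800+0.953500+0.921000+0.892100+0.853100))/(1+1883/73854) = 8117/10000 ≈ 0.811700

1 1 9889/10000
2 2 9863/10000
3 3 2447/2500
4 4 1907/2000
5 5 921/1000
6 6 8921/10000
7 7 8531/10000
8 8 8117/10000
f(1y,3y) = ((9889/10000)/(2447/2500) − 1)/(2) = 101/19576 ≈ 0.5159%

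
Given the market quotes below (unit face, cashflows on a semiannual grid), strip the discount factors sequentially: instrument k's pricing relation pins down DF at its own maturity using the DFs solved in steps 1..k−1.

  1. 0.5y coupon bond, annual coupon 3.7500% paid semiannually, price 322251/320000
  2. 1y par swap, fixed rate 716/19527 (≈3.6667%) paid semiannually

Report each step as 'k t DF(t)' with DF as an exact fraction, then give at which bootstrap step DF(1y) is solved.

1 1/2 1977/2000
2 1 4821/5000
DF(1y) is solved at step 2

step 1 [0.5y] bond c/2=3/160: DF=(322251/320000 − 3/160·(0))/(1+3/160) = 1977/2000 ≈ 0.988500
step 2 [1y] swap r/2=358/19527: DF=(1 − 358/19527·(0.988500))/(1+358/19527) = 4821/5000 ≈ 0.964200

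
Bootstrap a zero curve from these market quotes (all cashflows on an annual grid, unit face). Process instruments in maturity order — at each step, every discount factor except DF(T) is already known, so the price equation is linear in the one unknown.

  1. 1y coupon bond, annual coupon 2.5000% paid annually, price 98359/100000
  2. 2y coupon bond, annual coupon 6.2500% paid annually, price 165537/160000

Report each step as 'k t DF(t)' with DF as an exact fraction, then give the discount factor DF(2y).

step 1 [1y] bond c/1=1/40: DF=(98359/100000 − 1/40·(0))/(1+1/40) = 2399/2500 ≈ 0.959600
step 2 [2y] bond c/1=1/16: DF=(165537/160000 − 1/16·(0.959600))/(1+1/16) = 9173/10000 ≈ 0.917300

1 1 2399/2500
2 2 9173/10000
DF(2y) = 9173/10000 ≈ 0.917300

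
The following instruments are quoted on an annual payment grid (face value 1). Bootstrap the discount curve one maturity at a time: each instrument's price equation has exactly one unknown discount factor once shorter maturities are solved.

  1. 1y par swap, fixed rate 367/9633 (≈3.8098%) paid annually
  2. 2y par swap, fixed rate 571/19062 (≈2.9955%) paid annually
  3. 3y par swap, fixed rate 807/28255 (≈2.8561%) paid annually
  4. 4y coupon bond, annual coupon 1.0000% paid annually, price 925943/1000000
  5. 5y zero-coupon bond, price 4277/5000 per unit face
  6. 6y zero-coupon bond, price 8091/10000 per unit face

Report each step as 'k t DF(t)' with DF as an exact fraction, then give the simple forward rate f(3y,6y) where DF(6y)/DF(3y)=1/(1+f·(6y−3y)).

step 1 [1y] swap r/1=367/9633: DF=(1 − 367/9633·(0))/(1+367/9633) = 9633/10000 ≈ 0.963300
step 2 [2y] swap r/1=571/19062: DF=(1 − 571/19062·(0.963300))/(1+571/19062) = 9429/10000 ≈ 0.942900
step 3 [3y] swap r/1=807/28255: DF=(1 − 807/28255·(0.963300+0.942900))/(1+807/28255) = 9193/10000 ≈ 0.919300
step 4 [4y] bond c/1=1/100: DF=(925943/1000000 − 1/100·(0.963300+0.942900+0.919300))/(1+1/100) = 1111/1250 ≈ 0.888800
step 5 [5y] zero: DF = P = 4277/5000 ≈ 0.855400
step 6 [6y] zero: DF = P = 8091/10000 ≈ 0.809100

1 1 9633/10000
2 2 9429/10000
3 3 9193/10000
4 4 1111/1250
5 5 4277/5000
6 6 8091/10000
f(3y,6y) = ((9193/10000)/(8091/10000) − 1)/(3) = 38/837 ≈ 4.5400%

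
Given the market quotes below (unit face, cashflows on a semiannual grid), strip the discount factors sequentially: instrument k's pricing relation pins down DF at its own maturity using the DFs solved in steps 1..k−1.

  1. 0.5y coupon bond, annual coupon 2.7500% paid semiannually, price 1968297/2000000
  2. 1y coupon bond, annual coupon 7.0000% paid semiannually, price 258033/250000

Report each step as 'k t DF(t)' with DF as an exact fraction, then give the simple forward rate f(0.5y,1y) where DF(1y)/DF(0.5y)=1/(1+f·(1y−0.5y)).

1 1/2 2427/2500
2 1 2411/2500
f(0.5y,1y) = ((2427/2500)/(2411/2500) − 1)/(1/2) = 32/2411 ≈ 1.3273%

step 1 [0.5y] bond c/2=11/800: DF=(1968297/2000000 − 11/800·(0))/(1+11/800) = 2427/2500 ≈ 0.970800
step 2 [1y] bond c/2=7/200: DF=(258033/250000 − 7/200·(0.970800))/(1+7/200) = 2411/2500 ≈ 0.964400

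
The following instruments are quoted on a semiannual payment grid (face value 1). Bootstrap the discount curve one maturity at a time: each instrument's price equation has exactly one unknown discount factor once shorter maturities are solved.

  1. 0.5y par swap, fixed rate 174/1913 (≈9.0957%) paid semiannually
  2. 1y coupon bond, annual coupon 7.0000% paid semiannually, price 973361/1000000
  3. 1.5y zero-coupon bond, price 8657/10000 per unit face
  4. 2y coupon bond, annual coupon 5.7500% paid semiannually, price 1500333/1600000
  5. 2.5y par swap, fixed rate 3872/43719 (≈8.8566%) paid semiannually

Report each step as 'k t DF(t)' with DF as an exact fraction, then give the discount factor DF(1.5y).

step 1 [0.5y] swap r/2=87/1913: DF=(1 − 87/1913·(0))/(1+87/1913) = 1913/2000 ≈ 0.956500
step 2 [1y] bond c/2=7/200: DF=(973361/1000000 − 7/200·(0.956500))/(1+7/200) = 9081/10000 ≈ 0.908100
step 3 [1.5y] zero: DF = P = 8657/10000 ≈ 0.865700
step 4 [2y] bond c/2=23/800: DF=(1500333/1600000 − 23/800·(0.956500+0.908100+0.865700))/(1+23/800) = 522/625 ≈ 0.835200
step 5 [2.5y] swap r/2=1936/43719: DF=(1 − 1936/43719·(0.956500+0.908100+0.865700+0.835200))/(1+1936/43719) = 504/625 ≈ 0.806400

1 1/2 1913/2000
2 1 9081/10000
3 3/2 8657/10000
4 2 522/625
5 5/2 504/625
DF(1.5y) = 8657/10000 ≈ 0.865700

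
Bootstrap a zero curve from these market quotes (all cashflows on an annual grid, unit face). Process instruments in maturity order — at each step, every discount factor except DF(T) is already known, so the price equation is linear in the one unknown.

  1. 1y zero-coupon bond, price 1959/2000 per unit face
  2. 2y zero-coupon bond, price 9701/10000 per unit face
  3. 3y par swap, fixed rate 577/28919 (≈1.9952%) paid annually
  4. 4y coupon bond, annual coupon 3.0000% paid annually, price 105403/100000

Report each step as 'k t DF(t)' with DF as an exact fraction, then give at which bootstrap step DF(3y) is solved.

step 1 [1y] zero: DF = P = 1959/2000 ≈ 0.979500
step 2 [2y] zero: DF = P = 9701/10000 ≈ 0.970100
step 3 [3y] swap r/1=577/28919: DF=(1 − 577/28919·(0.979500+0.970100))/(1+577/28919) = 9423/10000 ≈ 0.942300
step 4 [4y] bond c/1=3/100: DF=(105403/100000 − 3/100·(0.979500+0.970100+0.942300))/(1+3/100) = 9391/10000 ≈ 0.939100

1 1 1959/2000
2 2 9701/10000
3 3 9423/10000
4 4 9391/10000
DF(3y) is solved at step 3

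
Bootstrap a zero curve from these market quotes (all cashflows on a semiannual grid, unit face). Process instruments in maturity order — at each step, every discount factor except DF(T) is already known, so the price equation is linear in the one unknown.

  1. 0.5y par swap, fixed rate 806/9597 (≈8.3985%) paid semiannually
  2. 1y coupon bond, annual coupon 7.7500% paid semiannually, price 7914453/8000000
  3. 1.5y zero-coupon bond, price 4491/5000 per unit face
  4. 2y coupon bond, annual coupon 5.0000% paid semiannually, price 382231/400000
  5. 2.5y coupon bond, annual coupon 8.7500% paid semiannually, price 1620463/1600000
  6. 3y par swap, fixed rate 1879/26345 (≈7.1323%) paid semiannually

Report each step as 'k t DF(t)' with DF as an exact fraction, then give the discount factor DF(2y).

1 1/2 9597/10000
2 1 4583/5000
3 3/2 4491/5000
4 2 4323/5000
5 5/2 4089/5000
6 3 8121/10000
DF(2y) = 4323/5000 ≈ 0.864600

step 1 [0.5y] swap r/2=403/9597: DF=(1 − 403/9597·(0))/(1+403/9597) = 9597/10000 ≈ 0.959700
step 2 [1y] bond c/2=31/800: DF=(7914453/8000000 − 31/800·(0.959700))/(1+31/800) = 4583/5000 ≈ 0.916600
step 3 [1.5y] zero: DF = P = 4491/5000 ≈ 0.898200
step 4 [2y] bond c/2=1/40: DF=(382231/400000 − 1/40·(0.959700+0.916600+0.898200))/(1+1/40) = 4323/5000 ≈ 0.864600
step 5 [2.5y] bond c/2=7/160: DF=(1620463/1600000 − 7/160·(0.959700+0.916600+0.898200+0.864600))/(1+7/160) = 4089/5000 ≈ 0.817800
step 6 [3y] swap r/2=1879/52690: DF=(1 − 1879/52690·(0.959700+0.916600+0.898200+0.864600+0.817800))/(1+1879/52690) = 8121/10000 ≈ 0.812100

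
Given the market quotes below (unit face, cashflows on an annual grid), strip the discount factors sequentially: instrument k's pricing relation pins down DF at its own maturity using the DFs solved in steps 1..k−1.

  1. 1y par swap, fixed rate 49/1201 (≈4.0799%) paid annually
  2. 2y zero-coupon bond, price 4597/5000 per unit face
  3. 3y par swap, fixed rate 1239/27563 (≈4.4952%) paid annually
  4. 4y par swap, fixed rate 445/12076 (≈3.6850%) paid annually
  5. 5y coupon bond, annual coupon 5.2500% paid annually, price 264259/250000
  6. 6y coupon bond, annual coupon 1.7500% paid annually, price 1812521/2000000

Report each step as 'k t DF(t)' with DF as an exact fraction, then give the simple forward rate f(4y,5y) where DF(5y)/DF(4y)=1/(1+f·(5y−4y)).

step 1 [1y] swap r/1=49/1201: DF=(1 − 49/1201·(0))/(1+49/1201) = 1201/1250 ≈ 0.960800
step 2 [2y] zero: DF = P = 4597/5000 ≈ 0.919400
step 3 [3y] swap r/1=1239/27563: DF=(1 − 1239/27563·(0.960800+0.919400))/(1+1239/27563) = 8761/10000 ≈ 0.876100
step 4 [4y] swap r/1=445/12076: DF=(1 − 445/12076·(0.960800+0.919400+0.876100))/(1+445/12076) = 1733/2000 ≈ 0.866500
step 5 [5y] bond c/1=21/400: DF=(264259/250000 − 21/400·(0.960800+0.919400+0.876100+0.866500))/(1+21/400) = 2059/2500 ≈ 0.823600
step 6 [6y] bond c/1=7/400: DF=(1812521/2000000 − 7/400·(0.960800+0.919400+0.876100+0.866500+0.823600))/(1+7/400) = 4071/5000 ≈ 0.814200

1 1 1201/1250
2 2 4597/5000
3 3 8761/10000
4 4 1733/2000
5 5 2059/2500
6 6 4071/5000
f(4y,5y) = ((1733/2000)/(2059/2500) − 1)/(1) = 429/8236 ≈ 5.2088%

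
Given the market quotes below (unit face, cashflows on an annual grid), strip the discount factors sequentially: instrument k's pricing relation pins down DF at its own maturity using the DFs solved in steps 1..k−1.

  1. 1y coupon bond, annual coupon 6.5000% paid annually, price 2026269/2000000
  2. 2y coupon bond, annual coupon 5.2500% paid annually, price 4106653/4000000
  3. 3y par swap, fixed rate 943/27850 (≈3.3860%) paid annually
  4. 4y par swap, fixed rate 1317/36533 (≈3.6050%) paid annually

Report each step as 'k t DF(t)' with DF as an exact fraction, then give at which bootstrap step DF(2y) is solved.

1 1 9513/10000
2 2 116/125
3 3 9057/10000
4 4 8683/10000
DF(2y) is solved at step 2

step 1 [1y] bond c/1=13/200: DF=(2026269/2000000 − 13/200·(0))/(1+13/200) = 9513/10000 ≈ 0.951300
step 2 [2y] bond c/1=21/400: DF=(4106653/4000000 − 21/400·(0.951300))/(1+21/400) = 116/125 ≈ 0.928000
step 3 [3y] swap r/1=943/27850: DF=(1 − 943/27850·(0.951300+0.928000))/(1+943/27850) = 9057/10000 ≈ 0.905700
step 4 [4y] swap r/1=1317/36533: DF=(1 − 1317/36533·(0.951300+0.928000+0.905700))/(1+1317/36533) = 8683/10000 ≈ 0.868300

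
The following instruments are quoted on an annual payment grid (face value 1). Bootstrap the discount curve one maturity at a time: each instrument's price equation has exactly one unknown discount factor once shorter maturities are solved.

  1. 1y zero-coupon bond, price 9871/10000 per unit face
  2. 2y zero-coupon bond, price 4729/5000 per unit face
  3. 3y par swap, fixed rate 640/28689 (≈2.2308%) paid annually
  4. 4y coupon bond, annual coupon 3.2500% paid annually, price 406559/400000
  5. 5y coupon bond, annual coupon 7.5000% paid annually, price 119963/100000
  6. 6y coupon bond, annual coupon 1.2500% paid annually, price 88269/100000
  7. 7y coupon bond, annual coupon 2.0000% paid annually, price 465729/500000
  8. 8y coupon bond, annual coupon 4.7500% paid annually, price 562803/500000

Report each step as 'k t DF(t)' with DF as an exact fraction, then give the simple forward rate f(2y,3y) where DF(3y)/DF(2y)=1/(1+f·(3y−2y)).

1 1 9871/10000
2 2 4729/5000
3 3 117/125
4 4 8941/10000
5 5 4267/5000
6 6 2037/2500
7 7 8067/10000
8 8 7917/10000
f(2y,3y) = ((4729/5000)/(117/125) − 1)/(1) = 49/4680 ≈ 1.0470%

step 1 [1y] zero: DF = P = 9871/10000 ≈ 0.987100
step 2 [2y] zero: DF = P = 4729/5000 ≈ 0.945800
step 3 [3y] swap r/1=640/28689: DF=(1 − 640/28689·(0.987100+0.945800))/(1+640/28689) = 117/125 ≈ 0.936000
step 4 [4y] bond c/1=13/400: DF=(406559/400000 − 13/400·(0.987100+0.945800+0.936000))/(1+13/400) = 8941/10000 ≈ 0.894100
step 5 [5y] bond c/1=3/40: DF=(119963/100000 − 3/40·(0.987100+0.945800+0.936000+0.894100))/(1+3/40) = 4267/5000 ≈ 0.853400
step 6 [6y] bond c/1=1/80: DF=(88269/100000 − 1/80·(0.987100+0.945800+0.936000+0.894100+0.853400))/(1+1/80) = 2037/2500 ≈ 0.814800
step 7 [7y] bond c/1=1/50: DF=(465729/500000 − 1/50·(0.987100+0.945800+0.936000+0.894100+0.853400+0.814800))/(1+1/50) = 8067/10000 ≈ 0.806700
step 8 [8y] bond c/1=19/400: DF=(562803/500000 − 19/400·(0.987100+0.945800+0.936000+0.894100+0.853400+0.814800+0.806700))/(1+19/400) = 7917/10000 ≈ 0.791700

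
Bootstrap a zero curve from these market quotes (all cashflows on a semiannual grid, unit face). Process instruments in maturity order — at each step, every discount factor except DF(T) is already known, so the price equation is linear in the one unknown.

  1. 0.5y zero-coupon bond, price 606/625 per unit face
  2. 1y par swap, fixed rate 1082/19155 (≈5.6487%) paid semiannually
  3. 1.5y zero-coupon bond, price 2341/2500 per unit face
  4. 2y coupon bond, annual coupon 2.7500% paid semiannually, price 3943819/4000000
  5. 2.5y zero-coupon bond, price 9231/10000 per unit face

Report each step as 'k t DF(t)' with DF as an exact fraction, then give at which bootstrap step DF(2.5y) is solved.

step 1 [0.5y] zero: DF = P = 606/625 ≈ 0.969600
step 2 [1y] swap r/2=541/19155: DF=(1 − 541/19155·(0.969600))/(1+541/19155) = 9459/10000 ≈ 0.945900
step 3 [1.5y] zero: DF = P = 2341/2500 ≈ 0.936400
step 4 [2y] bond c/2=11/800: DF=(3943819/4000000 − 11/800·(0.969600+0.945900+0.936400))/(1+11/800) = 9339/10000 ≈ 0.933900
step 5 [2.5y] zero: DF = P = 9231/10000 ≈ 0.923100

1 1/2 606/625
2 1 9459/10000
3 3/2 2341/2500
4 2 9339/10000
5 5/2 9231/10000
DF(2.5y) is solved at step 5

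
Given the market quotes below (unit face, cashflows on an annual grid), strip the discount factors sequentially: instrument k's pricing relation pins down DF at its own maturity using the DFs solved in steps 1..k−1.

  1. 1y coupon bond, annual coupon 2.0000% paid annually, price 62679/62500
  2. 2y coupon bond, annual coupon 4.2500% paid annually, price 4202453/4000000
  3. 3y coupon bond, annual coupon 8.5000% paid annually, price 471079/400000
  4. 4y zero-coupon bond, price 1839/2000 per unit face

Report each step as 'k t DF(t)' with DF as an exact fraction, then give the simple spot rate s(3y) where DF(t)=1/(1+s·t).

1 1 1229/1250
2 2 9677/10000
3 3 4663/5000
4 4 1839/2000
s(3y) = (1/(4663/5000) − 1)/(3) = 337/13989 ≈ 2.4090%

step 1 [1y] bond c/1=1/50: DF=(62679/62500 − 1/50·(0))/(1+1/50) = 1229/1250 ≈ 0.983200
step 2 [2y] bond c/1=17/400: DF=(4202453/4000000 − 17/400·(0.983200))/(1+17/400) = 9677/10000 ≈ 0.967700
step 3 [3y] bond c/1=17/200: DF=(471079/400000 − 17/200·(0.983200+0.967700))/(1+17/200) = 4663/5000 ≈ 0.932600
step 4 [4y] zero: DF = P = 1839/2000 ≈ 0.919500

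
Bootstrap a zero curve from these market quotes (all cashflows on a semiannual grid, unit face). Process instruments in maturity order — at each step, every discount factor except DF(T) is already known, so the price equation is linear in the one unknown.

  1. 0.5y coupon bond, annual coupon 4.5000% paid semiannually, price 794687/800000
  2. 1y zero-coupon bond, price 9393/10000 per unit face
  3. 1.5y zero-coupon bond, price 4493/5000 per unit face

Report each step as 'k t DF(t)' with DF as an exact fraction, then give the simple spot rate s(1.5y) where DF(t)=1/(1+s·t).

1 1/2 1943/2000
2 1 9393/10000
3 3/2 4493/5000
s(1.5y) = (1/(4493/5000) − 1)/(3/2) = 338/4493 ≈ 7.5228%

step 1 [0.5y] bond c/2=9/400: DF=(794687/800000 − 9/400·(0))/(1+9/400) = 1943/2000 ≈ 0.971500
step 2 [1y] zero: DF = P = 9393/10000 ≈ 0.939300
step 3 [1.5y] zero: DF = P = 4493/5000 ≈ 0.898600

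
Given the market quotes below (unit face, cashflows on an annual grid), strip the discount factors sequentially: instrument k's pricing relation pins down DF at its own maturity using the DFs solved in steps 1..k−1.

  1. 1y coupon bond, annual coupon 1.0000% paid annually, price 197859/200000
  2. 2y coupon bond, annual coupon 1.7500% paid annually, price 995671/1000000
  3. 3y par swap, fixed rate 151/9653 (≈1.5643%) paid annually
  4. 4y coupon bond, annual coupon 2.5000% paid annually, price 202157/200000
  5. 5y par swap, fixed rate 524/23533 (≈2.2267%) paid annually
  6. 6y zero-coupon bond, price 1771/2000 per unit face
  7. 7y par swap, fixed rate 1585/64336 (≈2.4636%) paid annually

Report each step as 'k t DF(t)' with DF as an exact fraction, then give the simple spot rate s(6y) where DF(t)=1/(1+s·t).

1 1 1959/2000
2 2 9617/10000
3 3 9547/10000
4 4 1831/2000
5 5 1119/1250
6 6 1771/2000
7 7 1683/2000
s(6y) = (1/(1771/2000) − 1)/(6) = 229/10626 ≈ 2.1551%

step 1 [1y] bond c/1=1/100: DF=(197859/200000 − 1/100·(0))/(1+1/100) = 1959/2000 ≈ 0.979500
step 2 [2y] bond c/1=7/400: DF=(995671/1000000 − 7/400·(0.979500))/(1+7/400) = 9617/10000 ≈ 0.961700
step 3 [3y] swap r/1=151/9653: DF=(1 − 151/9653·(0.979500+0.961700))/(1+151/9653) = 9547/10000 ≈ 0.954700
step 4 [4y] bond c/1=1/40: DF=(202157/200000 − 1/40·(0.979500+0.961700+0.954700))/(1+1/40) = 1831/2000 ≈ 0.915500
step 5 [5y] swap r/1=524/23533: DF=(1 − 524/23533·(0.979500+0.961700+0.954700+0.915500))/(1+524/23533) = 1119/1250 ≈ 0.895200
step 6 [6y] zero: DF = P = 1771/2000 ≈ 0.885500
step 7 [7y] swap r/1=1585/64336: DF=(1 − 1585/64336·(0.979500+0.961700+0.954700+0.915500+0.895200+0.885500))/(1+1585/64336) = 1683/2000 ≈ 0.841500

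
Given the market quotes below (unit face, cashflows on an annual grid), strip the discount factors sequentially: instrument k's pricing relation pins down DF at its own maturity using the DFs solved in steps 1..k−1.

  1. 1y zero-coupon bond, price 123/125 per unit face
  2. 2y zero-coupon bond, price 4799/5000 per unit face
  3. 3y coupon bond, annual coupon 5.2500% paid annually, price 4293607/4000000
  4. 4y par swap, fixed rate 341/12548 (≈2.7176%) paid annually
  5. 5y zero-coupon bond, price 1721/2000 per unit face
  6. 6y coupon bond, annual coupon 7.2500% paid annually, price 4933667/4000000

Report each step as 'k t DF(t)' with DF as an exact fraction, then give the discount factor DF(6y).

1 1 123/125
2 2 4799/5000
3 3 9229/10000
4 4 8977/10000
5 5 1721/2000
6 6 4187/5000
DF(6y) = 4187/5000 ≈ 0.837400

step 1 [1y] zero: DF = P = 123/125 ≈ 0.984000
step 2 [2y] zero: DF = P = 4799/5000 ≈ 0.959800
step 3 [3y] bond c/1=21/400: DF=(4293607/4000000 − 21/400·(0.984000+0.959800))/(1+21/400) = 9229/10000 ≈ 0.922900
step 4 [4y] swap r/1=341/12548: DF=(1 − 341/12548·(0.984000+0.959800+0.922900))/(1+341/12548) = 8977/10000 ≈ 0.897700
step 5 [5y] zero: DF = P = 1721/2000 ≈ 0.860500
step 6 [6y] bond c/1=29/400: DF=(4933667/4000000 − 29/400·(0.984000+0.959800+0.922900+0.897700+0.860500))/(1+29/400) = 4187/5000 ≈ 0.837400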